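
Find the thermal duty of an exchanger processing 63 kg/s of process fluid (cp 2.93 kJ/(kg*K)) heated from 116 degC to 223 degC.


Q = m_dot * cp * delta_T
delta_T = 223 - 116 = 107 K
Q = 63 * 2.93 * 107
= 184.59 * 107
= 19751.13 kW

19751.13 kW


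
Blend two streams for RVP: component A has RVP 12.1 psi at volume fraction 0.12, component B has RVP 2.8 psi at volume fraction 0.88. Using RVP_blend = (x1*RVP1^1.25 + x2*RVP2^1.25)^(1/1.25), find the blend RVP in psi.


Chevron index: RVP_blend = (sum xi*RVPi^1.25)^(1/1.25)
RVP^1.25 terms: 0.12 * 12.1^1.25 + 0.88 * 2.8^1.25 = 5.89544
RVP_blend = 5.89544^(1/1.25) = 4.134

4.134 psi


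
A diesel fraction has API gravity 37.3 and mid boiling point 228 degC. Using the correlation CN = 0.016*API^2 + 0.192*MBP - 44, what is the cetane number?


CN = 0.016 * 37.3^2 + 0.192 * 228 - 44
CN = 22.26064 + 43.776 - 44 = 22.03664

22.03664


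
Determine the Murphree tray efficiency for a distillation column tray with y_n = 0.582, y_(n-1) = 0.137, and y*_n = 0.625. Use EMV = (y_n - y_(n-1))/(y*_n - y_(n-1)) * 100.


Murphree vapor efficiency: EMV = (y_n - y_(n-1)) / (y*_n - y_(n-1)) * 100
EMV = (0.582 - 0.137) / (0.625 - 0.137) * 100 = 0.445 / 0.488 * 100 = 91.19

91.19 %


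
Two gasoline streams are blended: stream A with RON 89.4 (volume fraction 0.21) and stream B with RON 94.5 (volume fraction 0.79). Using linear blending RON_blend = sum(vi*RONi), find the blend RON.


Linear blending: RON_blend = sum(vi * RONi)
Contribution 1: 0.21 * 89.4 = 18.774
Contribution 2: 0.79 * 94.5 = 74.655
RON_blend = 18.774 + 74.655 = 93.429

93.429


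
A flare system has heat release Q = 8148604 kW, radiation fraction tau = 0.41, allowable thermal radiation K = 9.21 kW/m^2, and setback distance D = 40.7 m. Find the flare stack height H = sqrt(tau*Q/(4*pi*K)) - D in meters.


tau*Q/(4*pi*K) = 0.41 * 8148604 / (4 * pi * 9.21) = 28866.7
sqrt(28866.7) = 169.902
H = 169.902 - 40.7 = 129.2

129.2 m


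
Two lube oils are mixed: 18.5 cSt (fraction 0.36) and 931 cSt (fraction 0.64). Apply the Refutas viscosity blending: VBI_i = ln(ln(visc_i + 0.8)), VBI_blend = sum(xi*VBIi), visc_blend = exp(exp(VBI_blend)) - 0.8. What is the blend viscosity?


Refutas method: VBN_i = 14.534*ln(ln(visc_i + 0.8)) + 10.975, blended linearly by mass fraction; since VBN is linear in VBI_i = ln(ln(visc_i + 0.8)) and the fractions sum to 1, blend VBI directly: visc = exp(exp(VBI_blend)) - 0.8
VBI_1 = ln(ln(18.5 + 0.8)) = 1.08522
VBI_2 = ln(ln(931 + 0.8)) = 1.92237
VBI_blend = 0.36 * 1.08522 + 0.64 * 1.92237 = 1.621
visc_blend = exp(exp(1.621)) - 0.8 = 156.5

156.5 cSt


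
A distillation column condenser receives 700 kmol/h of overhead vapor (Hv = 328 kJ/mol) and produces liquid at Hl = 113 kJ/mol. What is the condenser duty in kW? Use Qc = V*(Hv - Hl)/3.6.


Qc = 700 * (328 - 113) / 3.6 = 700 * 215 / 3.6 = 41810

41810 kW


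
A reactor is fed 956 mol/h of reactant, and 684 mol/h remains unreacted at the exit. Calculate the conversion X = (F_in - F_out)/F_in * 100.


X = (F_in - F_out) / F_in * 100
Moles reacted = 956 - 684 = 272
X = 272 / 956 * 100
= 0.2845 * 100
= 28.45 %

28.45 %


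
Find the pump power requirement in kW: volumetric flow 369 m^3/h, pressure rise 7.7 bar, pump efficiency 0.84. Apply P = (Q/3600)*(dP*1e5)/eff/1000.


Q = 369 / 3600 = 0.1025 m^3/s
P = 0.1025 * (7.7 * 1e5) / 0.84 / 1000 = 93.96

93.96 kW


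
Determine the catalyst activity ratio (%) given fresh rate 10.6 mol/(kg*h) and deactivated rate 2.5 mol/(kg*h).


Activity (%) = (rate_used / rate_fresh) * 100
rate_used = 2.5, rate_fresh = 10.6
= (2.5 / 10.6) * 100
= 0.2358 * 100 = 23.58

23.58 %


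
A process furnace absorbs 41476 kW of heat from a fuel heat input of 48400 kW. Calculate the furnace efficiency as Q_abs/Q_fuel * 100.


Furnace efficiency = Q_absorbed / Q_fuel * 100
= 41476 / 48400 * 100 = 85.69

85.69 %


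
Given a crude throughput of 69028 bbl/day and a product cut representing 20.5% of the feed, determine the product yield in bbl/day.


Crude throughput = 69028 bbl/day
Fraction yield = 20.5%
yield = throughput * fraction / 100
yield = 69028 * 20.5 / 100 = 14150.74

14150.74 bbl/day


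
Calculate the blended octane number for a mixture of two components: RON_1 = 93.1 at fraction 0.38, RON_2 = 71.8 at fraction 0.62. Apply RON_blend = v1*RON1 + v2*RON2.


Linear blending: RON_blend = sum(vi * RONi)
Contribution 1: 0.38 * 93.1 = 35.378
Contribution 2: 0.62 * 71.8 = 44.516
RON_blend = 35.378 + 44.516 = 79.894

79.894


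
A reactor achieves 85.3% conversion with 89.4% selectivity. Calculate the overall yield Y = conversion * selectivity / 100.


Overall yield = conversion (%) * selectivity (%) / 100
Conversion = 85.3%, Selectivity = 89.4%
Y = 85.3 * 89.4 / 100
= 76.2582 %

76.2582 %


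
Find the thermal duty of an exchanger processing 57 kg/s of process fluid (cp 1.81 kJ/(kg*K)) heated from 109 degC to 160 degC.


Q = m_dot * cp * delta_T
delta_T = 160 - 109 = 51 K
Q = 57 * 1.81 * 51
= 103.17 * 51
= 5261.67 kW

5261.67 kW


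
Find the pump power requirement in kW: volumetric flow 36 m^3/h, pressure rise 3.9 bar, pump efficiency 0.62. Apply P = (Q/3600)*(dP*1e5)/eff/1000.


Q = 36 / 3600 = 0.01 m^3/s
P = 0.01 * (3.9 * 1e5) / 0.62 / 1000 = 6.290

6.290 kW


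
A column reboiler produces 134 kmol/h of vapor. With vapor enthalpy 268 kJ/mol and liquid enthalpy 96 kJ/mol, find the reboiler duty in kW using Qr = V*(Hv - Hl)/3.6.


Qr = 134 * (268 - 96) / 3.6 = 134 * 172 / 3.6 = 6402

6402 kW


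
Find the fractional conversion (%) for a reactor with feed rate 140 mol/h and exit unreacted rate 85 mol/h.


X = (F_in - F_out) / F_in * 100
Moles reacted = 140 - 85 = 55
X = 55 / 140 * 100
= 0.3929 * 100
= 39.29 %

39.29 %


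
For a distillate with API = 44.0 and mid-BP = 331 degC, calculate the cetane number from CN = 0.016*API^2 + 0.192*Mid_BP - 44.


CN = 0.016 * 44.0^2 + 0.192 * 331 - 44
CN = 30.976 + 63.552 - 44 = 50.528

50.528


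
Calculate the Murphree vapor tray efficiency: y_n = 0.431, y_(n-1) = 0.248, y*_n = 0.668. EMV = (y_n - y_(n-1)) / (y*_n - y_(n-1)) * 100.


Murphree vapor efficiency: EMV = (y_n - y_(n-1)) / (y*_n - y_(n-1)) * 100
EMV = (0.431 - 0.248) / (0.668 - 0.248) * 100 = 0.183 / 0.42 * 100 = 43.57

43.57 %


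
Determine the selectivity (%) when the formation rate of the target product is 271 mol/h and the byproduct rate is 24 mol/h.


Selectivity = desired / (desired + undesired) * 100
Total products = 271 + 24 = 295 mol/h
S = 271 / 295 * 100
= 0.9186 * 100
= 91.86 %

91.86 %


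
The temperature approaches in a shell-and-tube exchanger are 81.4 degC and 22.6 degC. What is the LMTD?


LMTD = (dT1 - dT2) / ln(dT1/dT2)
= (81.4 - 22.6) / ln(81.4 / 22.6) = 58.8 / 1.28143 = 45.89

45.89 degC


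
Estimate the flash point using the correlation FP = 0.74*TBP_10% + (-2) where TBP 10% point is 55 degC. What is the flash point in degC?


FP = 0.74 * 55 + (-2) = 38.7

38.7 degC


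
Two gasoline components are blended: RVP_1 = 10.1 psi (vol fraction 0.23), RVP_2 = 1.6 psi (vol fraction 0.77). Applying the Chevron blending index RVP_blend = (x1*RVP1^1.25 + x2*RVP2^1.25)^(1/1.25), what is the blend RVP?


Chevron index: RVP_blend = (sum xi*RVPi^1.25)^(1/1.25)
RVP^1.25 terms: 0.23 * 10.1^1.25 + 0.77 * 1.6^1.25 = 5.52684
RVP_blend = 5.52684^(1/1.25) = 3.926

3.926 psi


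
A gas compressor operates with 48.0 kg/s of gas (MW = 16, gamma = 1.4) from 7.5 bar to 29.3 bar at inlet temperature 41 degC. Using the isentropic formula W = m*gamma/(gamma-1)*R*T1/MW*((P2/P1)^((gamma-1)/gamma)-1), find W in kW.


Isentropic work: W = m*(gamma/(gamma-1))*(R*T1/MW)*((P2/P1)^((gamma-1)/gamma) - 1)
T1 = 41 + 273.15 = 314.15 K
Pressure ratio = 29.3 / 7.5 = 3.90667
Exponent = (1.4 - 1)/1.4 = 0.285714
(P2/P1)^exp - 1 = 3.90667^0.285714 - 1 = 0.476004
W = 48.0 * 1.4 / 0.4 * 8.314 * 314.15 / 16 * 0.476004 = 13050

13050 kW


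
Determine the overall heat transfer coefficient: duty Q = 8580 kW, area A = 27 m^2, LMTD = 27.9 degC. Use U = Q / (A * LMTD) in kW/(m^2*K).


From Q = U*A*LMTD, U = Q / (A * LMTD)
U = 8580 / (27 * 27.9) = 8580 / 753.3 = 11.39

11.39 kW/(m^2*K)


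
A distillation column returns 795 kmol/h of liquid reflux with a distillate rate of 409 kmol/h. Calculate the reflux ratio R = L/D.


Reflux ratio definition: R = L / D (liquid returned / distillate withdrawn)
L = 795 kmol/h, D = 409 kmol/h
R = 795 / 409 = 1.944

1.944


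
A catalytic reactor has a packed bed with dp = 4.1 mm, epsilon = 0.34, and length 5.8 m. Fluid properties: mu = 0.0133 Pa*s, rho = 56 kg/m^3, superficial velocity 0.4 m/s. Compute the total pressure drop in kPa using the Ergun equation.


dp = 4.1 mm = 0.0041 m
Viscous term = 150*0.0133*0.4*(1-0.34)^2 / (0.0041^2*0.34^3) = 526122
Inertial term = 1.75*56*0.4^2*(1-0.34) / (0.0041*0.34^3) = 64219.9
dP/L = 526122 + 64219.9 = 590342 Pa/m
dP = 590342 * 5.8 / 1000 = 3424 kPa

3424 kPa


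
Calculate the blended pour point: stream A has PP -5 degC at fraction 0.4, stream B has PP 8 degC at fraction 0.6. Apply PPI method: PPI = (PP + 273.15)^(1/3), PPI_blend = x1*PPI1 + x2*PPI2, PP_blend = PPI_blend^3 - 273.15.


PPI_1 = (-5 + 273.15)^(1/3) = 6.448508
PPI_2 = (8 + 273.15)^(1/3) = 6.551077
PPI_blend = 0.4 * 6.448508 + 0.6 * 6.551077 = 6.510049
PP_blend = 6.510049^3 - 273.15 = 275.9007 - 273.15 = 2.75

2.75 degC


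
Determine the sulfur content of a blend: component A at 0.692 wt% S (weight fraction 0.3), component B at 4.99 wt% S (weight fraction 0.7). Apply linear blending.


Linear sulfur blending: S_blend = x1*S1 + x2*S2
Contribution 1: 0.3 * 0.692 = 0.2076 wt%
Contribution 2: 0.7 * 4.99 = 3.493 wt%
S_blend = 0.2076 + 3.493 = 3.7006

3.7006 wt%


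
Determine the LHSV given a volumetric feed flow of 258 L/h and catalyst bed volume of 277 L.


LHSV = volumetric feed rate / catalyst volume
= 258 L/h / 277 L
= 0.9314 h^-1

0.9314 h^-1


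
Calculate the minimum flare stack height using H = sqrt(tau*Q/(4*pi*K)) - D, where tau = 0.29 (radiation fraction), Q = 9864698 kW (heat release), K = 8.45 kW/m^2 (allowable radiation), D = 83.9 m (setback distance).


tau*Q/(4*pi*K) = 0.29 * 9864698 / (4 * pi * 8.45) = 26941.1
sqrt(26941.1) = 164.137
H = 164.137 - 83.9 = 80.24

80.24 m


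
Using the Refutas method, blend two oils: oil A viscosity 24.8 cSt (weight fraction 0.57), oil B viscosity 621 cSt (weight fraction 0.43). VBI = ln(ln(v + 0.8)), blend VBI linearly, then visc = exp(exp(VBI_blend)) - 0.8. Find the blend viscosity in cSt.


Refutas method: VBN_i = 14.534*ln(ln(visc_i + 0.8)) + 10.975, blended linearly by mass fraction; since VBN is linear in VBI_i = ln(ln(visc_i + 0.8)) and the fractions sum to 1, blend VBI directly: visc = exp(exp(VBI_blend)) - 0.8
VBI_1 = ln(ln(24.8 + 0.8)) = 1.17637
VBI_2 = ln(ln(621 + 0.8)) = 1.86138
VBI_blend = 0.57 * 1.17637 + 0.43 * 1.86138 = 1.47092
visc_blend = exp(exp(1.47092)) - 0.8 = 76.93

76.93 cSt


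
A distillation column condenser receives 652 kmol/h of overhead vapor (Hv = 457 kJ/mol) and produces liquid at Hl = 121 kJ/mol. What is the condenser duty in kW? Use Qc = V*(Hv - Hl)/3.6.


Qc = 652 * (457 - 121) / 3.6 = 652 * 336 / 3.6 = 60850

60850 kW


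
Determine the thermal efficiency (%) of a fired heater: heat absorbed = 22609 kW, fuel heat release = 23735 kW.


Furnace efficiency = Q_absorbed / Q_fuel * 100
= 22609 / 23735 * 100 = 95.26

95.26 %


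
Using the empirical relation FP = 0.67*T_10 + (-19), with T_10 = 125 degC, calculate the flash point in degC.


FP = 0.67 * 125 + (-19) = 64.75

64.75 degC


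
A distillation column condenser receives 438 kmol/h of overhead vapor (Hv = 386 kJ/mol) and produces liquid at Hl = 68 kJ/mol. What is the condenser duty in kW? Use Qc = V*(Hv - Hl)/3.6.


Qc = 438 * (386 - 68) / 3.6 = 438 * 318 / 3.6 = 38690

38690 kW


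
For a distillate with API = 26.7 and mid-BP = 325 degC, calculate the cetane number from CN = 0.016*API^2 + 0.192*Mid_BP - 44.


CN = 0.016 * 26.7^2 + 0.192 * 325 - 44
CN = 11.40624 + 62.4 - 44 = 29.80624

29.80624


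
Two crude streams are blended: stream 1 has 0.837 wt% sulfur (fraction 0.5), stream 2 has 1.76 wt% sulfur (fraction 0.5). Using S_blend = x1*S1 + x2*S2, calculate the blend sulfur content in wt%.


Linear sulfur blending: S_blend = x1*S1 + x2*S2
Contribution 1: 0.5 * 0.837 = 0.4185 wt%
Contribution 2: 0.5 * 1.76 = 0.88 wt%
S_blend = 0.4185 + 0.88 = 1.2985

1.2985 wt%


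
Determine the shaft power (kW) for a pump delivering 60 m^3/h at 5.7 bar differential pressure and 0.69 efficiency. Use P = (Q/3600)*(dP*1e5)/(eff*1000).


Q = 60 / 3600 = 0.0166667 m^3/s
P = 0.0166667 * (5.7 * 1e5) / 0.69 / 1000 = 13.77

13.77 kW


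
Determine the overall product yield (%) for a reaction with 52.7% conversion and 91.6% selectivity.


Overall yield = conversion (%) * selectivity (%) / 100
Conversion = 52.7%, Selectivity = 91.6%
Y = 52.7 * 91.6 / 100
= 48.2732 %

48.2732 %


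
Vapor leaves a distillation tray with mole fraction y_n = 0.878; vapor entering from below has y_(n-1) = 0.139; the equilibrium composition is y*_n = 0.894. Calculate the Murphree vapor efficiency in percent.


Murphree vapor efficiency: EMV = (y_n - y_(n-1)) / (y*_n - y_(n-1)) * 100
EMV = (0.878 - 0.139) / (0.894 - 0.139) * 100 = 0.739 / 0.755 * 100 = 97.88

97.88 %


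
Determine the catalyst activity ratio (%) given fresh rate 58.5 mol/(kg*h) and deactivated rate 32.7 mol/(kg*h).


Activity (%) = (rate_used / rate_fresh) * 100
rate_used = 32.7, rate_fresh = 58.5
= (32.7 / 58.5) * 100
= 0.5590 * 100 = 55.90

55.90 %


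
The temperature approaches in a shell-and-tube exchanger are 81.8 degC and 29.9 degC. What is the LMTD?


LMTD = (dT1 - dT2) / ln(dT1/dT2)
= (81.8 - 29.9) / ln(81.8 / 29.9) = 51.9 / 1.00642 = 51.57

51.57 degC


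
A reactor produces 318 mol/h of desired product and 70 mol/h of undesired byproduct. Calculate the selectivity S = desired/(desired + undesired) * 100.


Selectivity = desired / (desired + undesired) * 100
Total products = 318 + 70 = 388 mol/h
S = 318 / 388 * 100
= 0.8196 * 100
= 81.96 %

81.96 %


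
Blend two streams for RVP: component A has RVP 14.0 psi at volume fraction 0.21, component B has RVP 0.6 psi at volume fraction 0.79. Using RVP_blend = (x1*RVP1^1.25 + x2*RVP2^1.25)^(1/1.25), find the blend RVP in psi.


Chevron index: RVP_blend = (sum xi*RVPi^1.25)^(1/1.25)
RVP^1.25 terms: 0.21 * 14.0^1.25 + 0.79 * 0.6^1.25 = 6.10412
RVP_blend = 6.10412^(1/1.25) = 4.251

4.251 psi


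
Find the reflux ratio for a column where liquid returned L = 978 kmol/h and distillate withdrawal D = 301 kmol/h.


Reflux ratio definition: R = L / D (liquid returned / distillate withdrawn)
L = 978 kmol/h, D = 301 kmol/h
R = 978 / 301 = 3.249

3.249


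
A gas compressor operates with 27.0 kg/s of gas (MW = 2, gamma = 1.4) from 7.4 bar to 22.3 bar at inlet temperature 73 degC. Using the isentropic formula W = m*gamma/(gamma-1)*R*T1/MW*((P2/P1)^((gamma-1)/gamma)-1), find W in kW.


Isentropic work: W = m*(gamma/(gamma-1))*(R*T1/MW)*((P2/P1)^((gamma-1)/gamma) - 1)
T1 = 73 + 273.15 = 346.15 K
Pressure ratio = 22.3 / 7.4 = 3.01351
Exponent = (1.4 - 1)/1.4 = 0.285714
(P2/P1)^exp - 1 = 3.01351^0.285714 - 1 = 0.370496
W = 27.0 * 1.4 / 0.4 * 8.314 * 346.15 / 2 * 0.370496 = 50380

50380 kW


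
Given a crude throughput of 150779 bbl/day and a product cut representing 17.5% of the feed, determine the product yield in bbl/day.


Crude throughput = 150779 bbl/day
Fraction yield = 17.5%
yield = throughput * fraction / 100
yield = 150779 * 17.5 / 100 = 26386.325

26386.325 bbl/day


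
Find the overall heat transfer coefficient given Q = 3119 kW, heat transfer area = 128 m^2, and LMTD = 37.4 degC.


From Q = U*A*LMTD, U = Q / (A * LMTD)
U = 3119 / (128 * 37.4) = 3119 / 4787.2 = 0.6515

0.6515 kW/(m^2*K)


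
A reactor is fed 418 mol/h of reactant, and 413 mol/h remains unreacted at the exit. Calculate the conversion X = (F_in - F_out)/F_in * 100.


X = (F_in - F_out) / F_in * 100
Moles reacted = 418 - 413 = 5
X = 5 / 418 * 100
= 0.01196 * 100
= 1.196 %

1.196 %


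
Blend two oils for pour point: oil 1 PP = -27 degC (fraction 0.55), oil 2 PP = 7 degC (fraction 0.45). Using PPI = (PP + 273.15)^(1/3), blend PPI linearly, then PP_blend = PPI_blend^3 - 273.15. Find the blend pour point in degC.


PPI_1 = (-27 + 273.15)^(1/3) = 6.2671
PPI_2 = (7 + 273.15)^(1/3) = 6.543301
PPI_blend = 0.55 * 6.2671 + 0.45 * 6.543301 = 6.39139
PP_blend = 6.39139^3 - 273.15 = 261.0874 - 273.15 = -12.06

-12.06 degC


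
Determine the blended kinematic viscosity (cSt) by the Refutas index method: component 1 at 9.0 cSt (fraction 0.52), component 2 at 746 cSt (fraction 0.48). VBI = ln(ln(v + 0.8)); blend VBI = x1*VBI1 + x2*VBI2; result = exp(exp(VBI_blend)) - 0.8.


Refutas method: VBN_i = 14.534*ln(ln(visc_i + 0.8)) + 10.975, blended linearly by mass fraction; since VBN is linear in VBI_i = ln(ln(visc_i + 0.8)) and the fractions sum to 1, blend VBI directly: visc = exp(exp(VBI_blend)) - 0.8
VBI_1 = ln(ln(9.0 + 0.8)) = 0.82522
VBI_2 = ln(ln(746 + 0.8)) = 1.88946
VBI_blend = 0.52 * 0.82522 + 0.48 * 1.88946 = 1.33606
visc_blend = exp(exp(1.33606)) - 0.8 = 44.08

44.08 cSt


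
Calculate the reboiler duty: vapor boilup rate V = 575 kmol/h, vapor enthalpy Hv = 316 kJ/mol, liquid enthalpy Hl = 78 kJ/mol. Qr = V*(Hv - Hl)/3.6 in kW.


Qr = 575 * (316 - 78) / 3.6 = 575 * 238 / 3.6 = 38010

38010 kW


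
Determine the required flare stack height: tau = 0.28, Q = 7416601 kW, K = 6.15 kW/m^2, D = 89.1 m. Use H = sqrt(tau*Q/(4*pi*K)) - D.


tau*Q/(4*pi*K) = 0.28 * 7416601 / (4 * pi * 6.15) = 26870.6
sqrt(26870.6) = 163.923
H = 163.923 - 89.1 = 74.82

74.82 m


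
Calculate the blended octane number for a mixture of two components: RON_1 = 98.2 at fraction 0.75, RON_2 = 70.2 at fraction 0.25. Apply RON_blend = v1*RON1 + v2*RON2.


Linear blending: RON_blend = sum(vi * RONi)
Contribution 1: 0.75 * 98.2 = 73.65
Contribution 2: 0.25 * 70.2 = 17.55
RON_blend = 73.65 + 17.55 = 91.2

91.2


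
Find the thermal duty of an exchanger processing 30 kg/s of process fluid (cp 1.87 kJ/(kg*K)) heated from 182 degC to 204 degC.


Q = m_dot * cp * delta_T
delta_T = 204 - 182 = 22 K
Q = 30 * 1.87 * 22
= 56.1 * 22
= 1234.2 kW

1234.2 kW


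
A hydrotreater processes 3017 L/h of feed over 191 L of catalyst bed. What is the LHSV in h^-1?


LHSV = volumetric feed rate / catalyst volume
= 3017 L/h / 191 L
= 15.80 h^-1

15.80 h^-1


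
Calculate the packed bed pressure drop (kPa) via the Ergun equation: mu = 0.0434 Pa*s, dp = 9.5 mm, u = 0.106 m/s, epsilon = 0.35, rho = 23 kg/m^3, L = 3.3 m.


dp = 9.5 mm = 0.0095 m
Viscous term = 150*0.0434*0.106*(1-0.35)^2 / (0.0095^2*0.35^3) = 75346.4
Inertial term = 1.75*23*0.106^2*(1-0.35) / (0.0095*0.35^3) = 721.711
dP/L = 75346.4 + 721.711 = 76068.1 Pa/m
dP = 76068.1 * 3.3 / 1000 = 251.0 kPa

251.0 kPa


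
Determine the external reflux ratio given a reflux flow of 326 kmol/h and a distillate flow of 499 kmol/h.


Reflux ratio definition: R = L / D (liquid returned / distillate withdrawn)
L = 326 kmol/h, D = 499 kmol/h
R = 326 / 499 = 0.6533

0.6533


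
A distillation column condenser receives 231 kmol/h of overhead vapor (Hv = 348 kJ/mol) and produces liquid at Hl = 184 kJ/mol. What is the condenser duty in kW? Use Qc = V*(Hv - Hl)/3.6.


Qc = 231 * (348 - 184) / 3.6 = 231 * 164 / 3.6 = 10520

10520 kW


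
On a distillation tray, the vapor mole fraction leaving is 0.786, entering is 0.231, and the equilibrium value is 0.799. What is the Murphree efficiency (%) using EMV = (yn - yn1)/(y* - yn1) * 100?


Murphree vapor efficiency: EMV = (y_n - y_(n-1)) / (y*_n - y_(n-1)) * 100
EMV = (0.786 - 0.231) / (0.799 - 0.231) * 100 = 0.555 / 0.568 * 100 = 97.71

97.71 %


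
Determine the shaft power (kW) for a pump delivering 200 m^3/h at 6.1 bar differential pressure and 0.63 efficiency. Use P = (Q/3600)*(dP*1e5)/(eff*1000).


Q = 200 / 3600 = 0.0555556 m^3/s
P = 0.0555556 * (6.1 * 1e5) / 0.63 / 1000 = 53.79

53.79 kW


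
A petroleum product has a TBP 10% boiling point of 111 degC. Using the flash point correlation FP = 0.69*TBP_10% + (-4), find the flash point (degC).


FP = 0.69 * 111 + (-4) = 72.59

72.59 degC


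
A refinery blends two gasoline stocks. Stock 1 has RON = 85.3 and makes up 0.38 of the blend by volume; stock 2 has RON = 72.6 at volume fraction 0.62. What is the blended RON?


Linear blending: RON_blend = sum(vi * RONi)
Contribution 1: 0.38 * 85.3 = 32.414
Contribution 2: 0.62 * 72.6 = 45.012
RON_blend = 32.414 + 45.012 = 77.426

77.426


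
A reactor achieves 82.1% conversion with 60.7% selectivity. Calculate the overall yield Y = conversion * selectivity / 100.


Overall yield = conversion (%) * selectivity (%) / 100
Conversion = 82.1%, Selectivity = 60.7%
Y = 82.1 * 60.7 / 100
= 49.8347 %

49.8347 %


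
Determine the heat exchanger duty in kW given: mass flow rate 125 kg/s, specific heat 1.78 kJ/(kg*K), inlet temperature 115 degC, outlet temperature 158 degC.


Q = m_dot * cp * delta_T
delta_T = 158 - 115 = 43 K
Q = 125 * 1.78 * 43
= 222.5 * 43
= 9567.5 kW

9567.5 kW


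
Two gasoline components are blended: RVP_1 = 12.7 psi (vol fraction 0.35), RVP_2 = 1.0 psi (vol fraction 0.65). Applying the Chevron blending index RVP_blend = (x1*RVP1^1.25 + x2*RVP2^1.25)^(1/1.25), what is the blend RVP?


Chevron index: RVP_blend = (sum xi*RVPi^1.25)^(1/1.25)
RVP^1.25 terms: 0.35 * 12.7^1.25 + 0.65 * 1.0^1.25 = 9.04117
RVP_blend = 9.04117^(1/1.25) = 5.821

5.821 psi


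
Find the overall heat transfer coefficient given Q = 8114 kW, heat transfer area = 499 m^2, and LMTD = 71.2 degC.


From Q = U*A*LMTD, U = Q / (A * LMTD)
U = 8114 / (499 * 71.2) = 8114 / 35528.8 = 0.2284

0.2284 kW/(m^2*K)


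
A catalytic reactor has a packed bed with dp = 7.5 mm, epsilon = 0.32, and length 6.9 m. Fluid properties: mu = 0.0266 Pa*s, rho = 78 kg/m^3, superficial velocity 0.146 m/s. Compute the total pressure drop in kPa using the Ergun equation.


dp = 7.5 mm = 0.0075 m
Viscous term = 150*0.0266*0.146*(1-0.32)^2 / (0.0075^2*0.32^3) = 146141
Inertial term = 1.75*78*0.146^2*(1-0.32) / (0.0075*0.32^3) = 8050.75
dP/L = 146141 + 8050.75 = 154192 Pa/m
dP = 154192 * 6.9 / 1000 = 1064 kPa

1064 kPa


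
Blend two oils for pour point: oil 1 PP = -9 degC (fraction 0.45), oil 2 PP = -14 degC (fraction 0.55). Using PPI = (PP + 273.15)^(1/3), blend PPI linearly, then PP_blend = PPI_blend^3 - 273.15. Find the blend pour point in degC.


PPI_1 = (-9 + 273.15)^(1/3) = 6.416283
PPI_2 = (-14 + 273.15)^(1/3) = 6.375541
PPI_blend = 0.45 * 6.416283 + 0.55 * 6.375541 = 6.393875
PP_blend = 6.393875^3 - 273.15 = 261.3921 - 273.15 = -11.76

-11.76 degC


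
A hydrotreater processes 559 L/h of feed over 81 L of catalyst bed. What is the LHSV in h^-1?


LHSV = volumetric feed rate / catalyst volume
= 559 L/h / 81 L
= 6.901 h^-1

6.901 h^-1


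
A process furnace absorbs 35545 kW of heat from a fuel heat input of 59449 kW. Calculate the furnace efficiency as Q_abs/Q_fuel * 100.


Furnace efficiency = Q_absorbed / Q_fuel * 100
= 35545 / 59449 * 100 = 59.79

59.79 %


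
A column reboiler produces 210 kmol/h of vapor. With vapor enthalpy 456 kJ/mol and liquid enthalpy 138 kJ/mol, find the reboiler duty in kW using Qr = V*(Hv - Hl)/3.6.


Qr = 210 * (456 - 138) / 3.6 = 210 * 318 / 3.6 = 18550

18550 kW


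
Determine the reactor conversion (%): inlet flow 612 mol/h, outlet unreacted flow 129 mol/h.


X = (F_in - F_out) / F_in * 100
Moles reacted = 612 - 129 = 483
X = 483 / 612 * 100
= 0.7892 * 100
= 78.92 %

78.92 %


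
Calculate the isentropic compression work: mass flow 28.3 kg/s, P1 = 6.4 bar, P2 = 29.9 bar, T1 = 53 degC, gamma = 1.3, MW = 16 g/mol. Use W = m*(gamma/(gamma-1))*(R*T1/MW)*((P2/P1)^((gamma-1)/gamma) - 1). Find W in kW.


Isentropic work: W = m*(gamma/(gamma-1))*(R*T1/MW)*((P2/P1)^((gamma-1)/gamma) - 1)
T1 = 53 + 273.15 = 326.15 K
Pressure ratio = 29.9 / 6.4 = 4.67187
Exponent = (1.3 - 1)/1.3 = 0.230769
(P2/P1)^exp - 1 = 4.67187^0.230769 - 1 = 0.427242
W = 28.3 * 1.3 / 0.3 * 8.314 * 326.15 / 16 * 0.427242 = 8880

8880 kW


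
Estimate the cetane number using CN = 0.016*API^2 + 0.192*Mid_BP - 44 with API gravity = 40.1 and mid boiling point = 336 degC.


CN = 0.016 * 40.1^2 + 0.192 * 336 - 44
CN = 25.72816 + 64.512 - 44 = 46.24016

46.24016


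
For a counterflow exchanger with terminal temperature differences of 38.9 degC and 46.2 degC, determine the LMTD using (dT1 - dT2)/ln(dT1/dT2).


LMTD = (dT1 - dT2) / ln(dT1/dT2)
= (38.9 - 46.2) / ln(38.9 / 46.2) = -7.3 / -0.171986 = 42.45

42.45 degC


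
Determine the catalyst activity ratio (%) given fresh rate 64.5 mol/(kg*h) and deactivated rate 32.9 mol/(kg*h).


Activity (%) = (rate_used / rate_fresh) * 100
rate_used = 32.9, rate_fresh = 64.5
= (32.9 / 64.5) * 100
= 0.5101 * 100 = 51.01

51.01 %


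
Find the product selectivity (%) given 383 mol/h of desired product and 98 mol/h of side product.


Selectivity = desired / (desired + undesired) * 100
Total products = 383 + 98 = 481 mol/h
S = 383 / 481 * 100
= 0.7963 * 100
= 79.63 %

79.63 %


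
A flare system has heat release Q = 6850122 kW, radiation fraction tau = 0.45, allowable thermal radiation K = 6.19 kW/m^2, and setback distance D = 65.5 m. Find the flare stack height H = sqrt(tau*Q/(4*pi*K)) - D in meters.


tau*Q/(4*pi*K) = 0.45 * 6850122 / (4 * pi * 6.19) = 39628.7
sqrt(39628.7) = 199.07
H = 199.07 - 65.5 = 133.6

133.6 m


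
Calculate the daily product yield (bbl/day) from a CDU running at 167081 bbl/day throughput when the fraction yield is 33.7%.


Crude throughput = 167081 bbl/day
Fraction yield = 33.7%
yield = throughput * fraction / 100
yield = 167081 * 33.7 / 100 = 56306.297

56306.297 bbl/day


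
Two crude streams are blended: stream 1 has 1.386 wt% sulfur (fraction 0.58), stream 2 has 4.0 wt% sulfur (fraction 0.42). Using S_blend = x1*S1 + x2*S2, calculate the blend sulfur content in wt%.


Linear sulfur blending: S_blend = x1*S1 + x2*S2
Contribution 1: 0.58 * 1.386 = 0.80388 wt%
Contribution 2: 0.42 * 4.0 = 1.68 wt%
S_blend = 0.80388 + 1.68 = 2.48388

2.48388 wt%


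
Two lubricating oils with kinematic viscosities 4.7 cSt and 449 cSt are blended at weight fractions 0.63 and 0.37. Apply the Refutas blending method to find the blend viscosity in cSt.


Refutas method: VBN_i = 14.534*ln(ln(visc_i + 0.8)) + 10.975, blended linearly by mass fraction; since VBN is linear in VBI_i = ln(ln(visc_i + 0.8)) and the fractions sum to 1, blend VBI directly: visc = exp(exp(VBI_blend)) - 0.8
VBI_1 = ln(ln(4.7 + 0.8)) = 0.533417
VBI_2 = ln(ln(449 + 0.8)) = 1.80973
VBI_blend = 0.63 * 0.533417 + 0.37 * 1.80973 = 1.00565
visc_blend = exp(exp(1.00565)) - 0.8 = 14.59

14.59 cSt


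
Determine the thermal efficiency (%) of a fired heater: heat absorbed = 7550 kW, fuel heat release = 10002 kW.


Furnace efficiency = Q_absorbed / Q_fuel * 100
= 7550 / 10002 * 100 = 75.48

75.48 %


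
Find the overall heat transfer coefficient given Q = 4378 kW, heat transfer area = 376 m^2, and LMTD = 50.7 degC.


From Q = U*A*LMTD, U = Q / (A * LMTD)
U = 4378 / (376 * 50.7) = 4378 / 19063.2 = 0.2297

0.2297 kW/(m^2*K)


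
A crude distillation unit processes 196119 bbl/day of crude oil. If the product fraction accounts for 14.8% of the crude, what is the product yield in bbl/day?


Crude throughput = 196119 bbl/day
Fraction yield = 14.8%
yield = throughput * fraction / 100
yield = 196119 * 14.8 / 100 = 29025.612

29025.612 bbl/day


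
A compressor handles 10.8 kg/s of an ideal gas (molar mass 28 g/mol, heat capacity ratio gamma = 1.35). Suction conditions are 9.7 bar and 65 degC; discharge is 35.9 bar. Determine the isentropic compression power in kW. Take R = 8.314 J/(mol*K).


Isentropic work: W = m*(gamma/(gamma-1))*(R*T1/MW)*((P2/P1)^((gamma-1)/gamma) - 1)
T1 = 65 + 273.15 = 338.15 K
Pressure ratio = 35.9 / 9.7 = 3.70103
Exponent = (1.35 - 1)/1.35 = 0.259259
(P2/P1)^exp - 1 = 3.70103^0.259259 - 1 = 0.403921
W = 10.8 * 1.35 / 0.35 * 8.314 * 338.15 / 28 * 0.403921 = 1689

1689 kW


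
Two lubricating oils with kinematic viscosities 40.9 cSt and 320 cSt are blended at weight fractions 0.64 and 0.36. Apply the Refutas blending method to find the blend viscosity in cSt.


Refutas method: VBN_i = 14.534*ln(ln(visc_i + 0.8)) + 10.975, blended linearly by mass fraction; since VBN is linear in VBI_i = ln(ln(visc_i + 0.8)) and the fractions sum to 1, blend VBI directly: visc = exp(exp(VBI_blend)) - 0.8
VBI_1 = ln(ln(40.9 + 0.8)) = 1.31654
VBI_2 = ln(ln(320 + 0.8)) = 1.75281
VBI_blend = 0.64 * 1.31654 + 0.36 * 1.75281 = 1.4736
visc_blend = exp(exp(1.4736)) - 0.8 = 77.84

77.84 cSt


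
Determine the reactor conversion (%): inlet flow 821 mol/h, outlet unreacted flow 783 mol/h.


X = (F_in - F_out) / F_in * 100
Moles reacted = 821 - 783 = 38
X = 38 / 821 * 100
= 0.04629 * 100
= 4.629 %

4.629 %


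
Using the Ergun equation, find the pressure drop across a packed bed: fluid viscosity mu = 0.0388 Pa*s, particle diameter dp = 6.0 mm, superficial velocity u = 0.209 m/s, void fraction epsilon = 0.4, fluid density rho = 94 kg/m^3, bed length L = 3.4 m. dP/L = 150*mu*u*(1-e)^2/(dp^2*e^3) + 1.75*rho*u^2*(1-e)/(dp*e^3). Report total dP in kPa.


dp = 6.0 mm = 0.006 m
Viscous term = 150*0.0388*0.209*(1-0.4)^2 / (0.006^2*0.4^3) = 190059
Inertial term = 1.75*94*0.209^2*(1-0.4) / (0.006*0.4^3) = 11227.4
dP/L = 190059 + 11227.4 = 201286 Pa/m
dP = 201286 * 3.4 / 1000 = 684.4 kPa

684.4 kPa


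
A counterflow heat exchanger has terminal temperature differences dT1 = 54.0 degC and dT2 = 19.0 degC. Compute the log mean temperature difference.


LMTD = (dT1 - dT2) / ln(dT1/dT2)
= (54.0 - 19.0) / ln(54.0 / 19.0) = 35 / 1.04455 = 33.51

33.51 degC


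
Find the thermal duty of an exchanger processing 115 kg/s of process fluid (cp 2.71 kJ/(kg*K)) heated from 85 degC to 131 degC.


Q = m_dot * cp * delta_T
delta_T = 131 - 85 = 46 K
Q = 115 * 2.71 * 46
= 311.65 * 46
= 14335.9 kW

14335.9 kW


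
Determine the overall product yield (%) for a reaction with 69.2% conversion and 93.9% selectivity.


Overall yield = conversion (%) * selectivity (%) / 100
Conversion = 69.2%, Selectivity = 93.9%
Y = 69.2 * 93.9 / 100
= 64.9788 %

64.9788 %


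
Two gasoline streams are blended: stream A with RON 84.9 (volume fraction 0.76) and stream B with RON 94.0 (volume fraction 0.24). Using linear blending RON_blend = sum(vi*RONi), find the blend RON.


Linear blending: RON_blend = sum(vi * RONi)
Contribution 1: 0.76 * 84.9 = 64.524
Contribution 2: 0.24 * 94.0 = 22.56
RON_blend = 64.524 + 22.56 = 87.084

87.084


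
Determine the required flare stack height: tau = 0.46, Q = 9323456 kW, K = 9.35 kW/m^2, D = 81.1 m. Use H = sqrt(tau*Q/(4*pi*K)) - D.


tau*Q/(4*pi*K) = 0.46 * 9323456 / (4 * pi * 9.35) = 36501.7
sqrt(36501.7) = 191.054
H = 191.054 - 81.1 = 110.0

110.0 m


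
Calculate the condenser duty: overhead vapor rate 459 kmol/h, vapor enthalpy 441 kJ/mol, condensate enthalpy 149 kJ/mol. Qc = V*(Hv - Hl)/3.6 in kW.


Qc = 459 * (441 - 149) / 3.6 = 459 * 292 / 3.6 = 37230

37230 kW


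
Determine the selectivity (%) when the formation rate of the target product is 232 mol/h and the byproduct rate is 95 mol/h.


Selectivity = desired / (desired + undesired) * 100
Total products = 232 + 95 = 327 mol/h
S = 232 / 327 * 100
= 0.7095 * 100
= 70.95 %

70.95 %


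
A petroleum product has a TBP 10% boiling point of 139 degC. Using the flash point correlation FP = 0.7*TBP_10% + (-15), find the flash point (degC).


FP = 0.7 * 139 + (-15) = 82.3

82.3 degC


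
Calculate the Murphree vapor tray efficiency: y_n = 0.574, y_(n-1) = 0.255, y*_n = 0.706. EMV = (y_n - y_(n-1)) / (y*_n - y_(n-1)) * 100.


Murphree vapor efficiency: EMV = (y_n - y_(n-1)) / (y*_n - y_(n-1)) * 100
EMV = (0.574 - 0.255) / (0.706 - 0.255) * 100 = 0.319 / 0.451 * 100 = 70.73

70.73 %


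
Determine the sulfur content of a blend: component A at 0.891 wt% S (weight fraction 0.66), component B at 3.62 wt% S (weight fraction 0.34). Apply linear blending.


Linear sulfur blending: S_blend = x1*S1 + x2*S2
Contribution 1: 0.66 * 0.891 = 0.58806 wt%
Contribution 2: 0.34 * 3.62 = 1.2308 wt%
S_blend = 0.58806 + 1.2308 = 1.81886

1.81886 wt%


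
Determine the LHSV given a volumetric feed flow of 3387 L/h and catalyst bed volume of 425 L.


LHSV = volumetric feed rate / catalyst volume
= 3387 L/h / 425 L
= 7.969 h^-1

7.969 h^-1


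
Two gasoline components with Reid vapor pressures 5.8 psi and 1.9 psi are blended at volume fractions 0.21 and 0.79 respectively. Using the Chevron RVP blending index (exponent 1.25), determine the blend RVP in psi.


Chevron index: RVP_blend = (sum xi*RVPi^1.25)^(1/1.25)
RVP^1.25 terms: 0.21 * 5.8^1.25 + 0.79 * 1.9^1.25 = 3.65244
RVP_blend = 3.65244^(1/1.25) = 2.819

2.819 psi


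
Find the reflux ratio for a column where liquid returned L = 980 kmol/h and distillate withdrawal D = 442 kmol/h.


Reflux ratio definition: R = L / D (liquid returned / distillate withdrawn)
L = 980 kmol/h, D = 442 kmol/h
R = 980 / 442 = 2.217

2.217


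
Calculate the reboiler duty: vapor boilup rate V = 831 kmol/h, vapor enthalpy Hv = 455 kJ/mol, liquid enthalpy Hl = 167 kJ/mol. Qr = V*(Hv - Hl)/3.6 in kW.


Qr = 831 * (455 - 167) / 3.6 = 831 * 288 / 3.6 = 66480

66480 kW


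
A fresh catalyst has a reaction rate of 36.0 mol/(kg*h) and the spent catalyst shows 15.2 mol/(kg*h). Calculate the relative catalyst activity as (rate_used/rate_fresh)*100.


Activity (%) = (rate_used / rate_fresh) * 100
rate_used = 15.2, rate_fresh = 36.0
= (15.2 / 36.0) * 100
= 0.4222 * 100 = 42.22

42.22 %


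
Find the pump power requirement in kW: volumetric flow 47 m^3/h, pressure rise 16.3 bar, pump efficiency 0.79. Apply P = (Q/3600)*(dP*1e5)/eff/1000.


Q = 47 / 3600 = 0.0130556 m^3/s
P = 0.0130556 * (16.3 * 1e5) / 0.79 / 1000 = 26.94

26.94 kW


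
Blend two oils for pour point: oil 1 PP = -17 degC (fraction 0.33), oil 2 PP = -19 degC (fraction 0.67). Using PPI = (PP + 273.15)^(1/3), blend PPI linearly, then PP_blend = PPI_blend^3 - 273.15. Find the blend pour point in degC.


PPI_1 = (-17 + 273.15)^(1/3) = 6.350844
PPI_2 = (-19 + 273.15)^(1/3) = 6.334272
PPI_blend = 0.33 * 6.350844 + 0.67 * 6.334272 = 6.339741
PP_blend = 6.339741^3 - 273.15 = 254.8089 - 273.15 = -18.34

-18.34 degC


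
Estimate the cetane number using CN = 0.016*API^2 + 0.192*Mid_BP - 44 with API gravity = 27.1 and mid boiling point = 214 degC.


CN = 0.016 * 27.1^2 + 0.192 * 214 - 44
CN = 11.75056 + 41.088 - 44 = 8.83856

8.83856


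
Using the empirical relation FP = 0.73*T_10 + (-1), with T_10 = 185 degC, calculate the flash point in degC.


FP = 0.73 * 185 + (-1) = 134.05

134.05 degC


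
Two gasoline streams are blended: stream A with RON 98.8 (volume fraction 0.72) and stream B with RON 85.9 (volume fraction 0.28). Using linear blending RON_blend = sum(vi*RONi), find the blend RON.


Linear blending: RON_blend = sum(vi * RONi)
Contribution 1: 0.72 * 98.8 = 71.136
Contribution 2: 0.28 * 85.9 = 24.052
RON_blend = 71.136 + 24.052 = 95.188

95.188


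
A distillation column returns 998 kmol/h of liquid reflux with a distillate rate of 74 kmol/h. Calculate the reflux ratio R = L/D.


Reflux ratio definition: R = L / D (liquid returned / distillate withdrawn)
L = 998 kmol/h, D = 74 kmol/h
R = 998 / 74 = 13.49

13.49


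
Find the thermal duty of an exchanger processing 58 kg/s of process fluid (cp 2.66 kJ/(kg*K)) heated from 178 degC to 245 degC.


Q = m_dot * cp * delta_T
delta_T = 245 - 178 = 67 K
Q = 58 * 2.66 * 67
= 154.28 * 67
= 10336.76 kW

10336.76 kW


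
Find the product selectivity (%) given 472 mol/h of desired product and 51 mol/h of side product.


Selectivity = desired / (desired + undesired) * 100
Total products = 472 + 51 = 523 mol/h
S = 472 / 523 * 100
= 0.9025 * 100
= 90.25 %

90.25 %


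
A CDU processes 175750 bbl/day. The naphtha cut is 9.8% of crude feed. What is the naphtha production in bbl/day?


Crude throughput = 175750 bbl/day
Fraction yield = 9.8%
yield = throughput * fraction / 100
yield = 175750 * 9.8 / 100 = 17223.5

17223.5 bbl/day


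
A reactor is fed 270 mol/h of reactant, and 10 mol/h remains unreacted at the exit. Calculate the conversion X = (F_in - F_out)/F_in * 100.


X = (F_in - F_out) / F_in * 100
Moles reacted = 270 - 10 = 260
X = 260 / 270 * 100
= 0.9630 * 100
= 96.30 %

96.30 %


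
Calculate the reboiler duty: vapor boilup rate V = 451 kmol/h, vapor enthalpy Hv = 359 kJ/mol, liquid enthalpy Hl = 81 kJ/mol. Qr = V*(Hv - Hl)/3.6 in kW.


Qr = 451 * (359 - 81) / 3.6 = 451 * 278 / 3.6 = 34830

34830 kW


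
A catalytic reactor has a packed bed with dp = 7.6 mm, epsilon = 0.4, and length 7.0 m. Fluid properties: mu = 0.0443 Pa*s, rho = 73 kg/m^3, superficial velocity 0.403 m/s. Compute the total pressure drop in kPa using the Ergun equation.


dp = 7.6 mm = 0.0076 m
Viscous term = 150*0.0443*0.403*(1-0.4)^2 / (0.0076^2*0.4^3) = 260793
Inertial term = 1.75*73*0.403^2*(1-0.4) / (0.0076*0.4^3) = 25593.4
dP/L = 260793 + 25593.4 = 286386 Pa/m
dP = 286386 * 7.0 / 1000 = 2005 kPa

2005 kPa


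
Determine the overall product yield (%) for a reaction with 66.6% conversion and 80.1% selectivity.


Overall yield = conversion (%) * selectivity (%) / 100
Conversion = 66.6%, Selectivity = 80.1%
Y = 66.6 * 80.1 / 100
= 53.3466 %

53.3466 %


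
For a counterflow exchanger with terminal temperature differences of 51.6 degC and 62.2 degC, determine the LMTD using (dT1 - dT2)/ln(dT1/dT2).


LMTD = (dT1 - dT2) / ln(dT1/dT2)
= (51.6 - 62.2) / ln(51.6 / 62.2) = -10.6 / -0.186833 = 56.74

56.74 degC


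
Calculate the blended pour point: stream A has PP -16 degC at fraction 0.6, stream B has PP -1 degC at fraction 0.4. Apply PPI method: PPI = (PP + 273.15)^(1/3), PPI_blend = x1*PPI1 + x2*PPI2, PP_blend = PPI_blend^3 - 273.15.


PPI_1 = (-16 + 273.15)^(1/3) = 6.359098
PPI_2 = (-1 + 273.15)^(1/3) = 6.480414
PPI_blend = 0.6 * 6.359098 + 0.4 * 6.480414 = 6.407624
PP_blend = 6.407624^3 - 273.15 = 263.082 - 273.15 = -10.07

-10.07 degC


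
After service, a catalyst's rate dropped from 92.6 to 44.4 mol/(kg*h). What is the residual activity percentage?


Activity (%) = (rate_used / rate_fresh) * 100
rate_used = 44.4, rate_fresh = 92.6
= (44.4 / 92.6) * 100
= 0.4795 * 100 = 47.95

47.95 %


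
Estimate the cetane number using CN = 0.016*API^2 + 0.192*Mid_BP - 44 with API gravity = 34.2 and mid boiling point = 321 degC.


CN = 0.016 * 34.2^2 + 0.192 * 321 - 44
CN = 18.71424 + 61.632 - 44 = 36.34624

36.34624


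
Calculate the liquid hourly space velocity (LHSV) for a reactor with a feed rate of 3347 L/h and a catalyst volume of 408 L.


LHSV = volumetric feed rate / catalyst volume
= 3347 L/h / 408 L
= 8.203 h^-1

8.203 h^-1


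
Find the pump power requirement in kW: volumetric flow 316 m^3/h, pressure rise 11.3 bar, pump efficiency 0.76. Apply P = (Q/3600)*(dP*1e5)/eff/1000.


Q = 316 / 3600 = 0.0877778 m^3/s
P = 0.0877778 * (11.3 * 1e5) / 0.76 / 1000 = 130.5

130.5 kW


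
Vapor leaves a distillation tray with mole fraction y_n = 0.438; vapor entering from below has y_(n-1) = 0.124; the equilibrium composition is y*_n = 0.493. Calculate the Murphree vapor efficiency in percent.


Murphree vapor efficiency: EMV = (y_n - y_(n-1)) / (y*_n - y_(n-1)) * 100
EMV = (0.438 - 0.124) / (0.493 - 0.124) * 100 = 0.314 / 0.369 * 100 = 85.09

85.09 %


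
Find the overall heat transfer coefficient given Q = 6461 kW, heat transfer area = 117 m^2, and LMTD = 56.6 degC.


From Q = U*A*LMTD, U = Q / (A * LMTD)
U = 6461 / (117 * 56.6) = 6461 / 6622.2 = 0.9757

0.9757 kW/(m^2*K)
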